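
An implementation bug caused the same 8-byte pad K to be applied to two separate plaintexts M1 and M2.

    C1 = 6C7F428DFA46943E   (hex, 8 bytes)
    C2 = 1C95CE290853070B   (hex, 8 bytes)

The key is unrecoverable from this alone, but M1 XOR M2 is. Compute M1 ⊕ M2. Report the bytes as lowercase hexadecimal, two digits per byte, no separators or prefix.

70ea8ca4f2159335

C1 ⊕ C2 = (M1 ⊕ K) ⊕ (M2 ⊕ K) = M1 ⊕ M2 — the shared key cancels under XOR.
byte 0: 108 ^  28 = 112
byte 1: 127 ^ 149 = 234
byte 2:  66 ^ 206 = 140
byte 3: 141 ^  41 = 164
byte 4: 250 ^   8 = 242
byte 5:  70 ^  83 =  21
byte 6: 148 ^   7 = 147
byte 7:  62 ^  11 =  53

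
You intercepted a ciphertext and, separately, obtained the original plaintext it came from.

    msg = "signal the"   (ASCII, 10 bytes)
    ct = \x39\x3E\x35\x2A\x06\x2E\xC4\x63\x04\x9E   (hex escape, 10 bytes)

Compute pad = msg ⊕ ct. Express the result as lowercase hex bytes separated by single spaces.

4a 57 52 44 67 42 e4 17 6c fb

Since ct = msg ⊕ pad, XORing both sides with msg gives pad = msg ⊕ ct.
byte 0: 73 ^ 39 = 4a
byte 1: 69 ^ 3e = 57
byte 2: 67 ^ 35 = 52
byte 3: 6e ^ 2a = 44
byte 4: 61 ^ 06 = 67
byte 5: 6c ^ 2e = 42
byte 6: 20 ^ c4 = e4
byte 7: 74 ^ 63 = 17
byte 8: 68 ^ 04 = 6c
byte 9: 65 ^ 9e = fb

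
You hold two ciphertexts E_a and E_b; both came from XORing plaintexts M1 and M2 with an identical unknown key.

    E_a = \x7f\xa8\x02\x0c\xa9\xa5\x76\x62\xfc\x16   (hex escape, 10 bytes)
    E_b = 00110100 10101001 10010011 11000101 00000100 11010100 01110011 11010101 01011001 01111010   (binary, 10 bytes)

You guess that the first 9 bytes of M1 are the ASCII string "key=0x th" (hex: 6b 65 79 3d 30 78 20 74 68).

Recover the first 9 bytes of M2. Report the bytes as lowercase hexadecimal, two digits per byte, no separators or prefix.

2064e8f49d0925c3cd

First, E_a ⊕ E_b = (M1 ⊕ K) ⊕ (M2 ⊕ K) = M1 ⊕ M2, so the key drops out. Then M2 = (M1 ⊕ M2) ⊕ M1 over the first 9 bytes.
byte 0: (7f xor 34) xor 6b = 4b xor 6b = 20
byte 1: (a8 xor a9) xor 65 = 01 xor 65 = 64
byte 2: (02 xor 93) xor 79 = 91 xor 79 = e8
byte 3: (0c xor c5) xor 3d = c9 xor 3d = f4
byte 4: (a9 xor 04) xor 30 = ad xor 30 = 9d
byte 5: (a5 xor d4) xor 78 = 71 xor 78 = 09
byte 6: (76 xor 73) xor 20 = 05 xor 20 = 25
byte 7: (62 xor d5) xor 74 = b7 xor 74 = c3
byte 8: (fc xor 59) xor 68 = a5 xor 68 = cd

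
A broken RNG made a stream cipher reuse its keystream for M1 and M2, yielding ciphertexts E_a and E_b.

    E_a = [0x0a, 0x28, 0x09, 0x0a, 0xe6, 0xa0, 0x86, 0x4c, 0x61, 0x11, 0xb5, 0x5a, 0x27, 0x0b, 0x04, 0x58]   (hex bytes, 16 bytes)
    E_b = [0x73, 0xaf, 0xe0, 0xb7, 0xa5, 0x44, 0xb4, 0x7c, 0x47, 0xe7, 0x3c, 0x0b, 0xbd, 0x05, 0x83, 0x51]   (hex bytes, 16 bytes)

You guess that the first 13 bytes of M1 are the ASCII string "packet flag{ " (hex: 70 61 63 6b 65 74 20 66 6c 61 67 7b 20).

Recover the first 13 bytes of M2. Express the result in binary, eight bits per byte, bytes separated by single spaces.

00001001 11100110 10001010 11010110 00100110 10010000 00010010 01010110 01001010 10010111 11101110 00101010 10111010

First, E_a ⊕ E_b = (M1 ⊕ K) ⊕ (M2 ⊕ K) = M1 ⊕ M2, so the key drops out. Then M2 = (M1 ⊕ M2) ⊕ M1 over the first 13 bytes.
byte 0: (0a xor 73) xor 70 = 79 xor 70 = 09
byte 1: (28 xor af) xor 61 = 87 xor 61 = e6
byte 2: (09 xor e0) xor 63 = e9 xor 63 = 8a
byte 3: (0a xor b7) xor 6b = bd xor 6b = d6
byte 4: (e6 xor a5) xor 65 = 43 xor 65 = 26
byte 5: (a0 xor 44) xor 74 = e4 xor 74 = 90
byte 6: (86 xor b4) xor 20 = 32 xor 20 = 12
byte 7: (4c xor 7c) xor 66 = 30 xor 66 = 56
byte 8: (61 xor 47) xor 6c = 26 xor 6c = 4a
byte 9: (11 xor e7) xor 61 = f6 xor 61 = 97
byte 10: (b5 xor 3c) xor 67 = 89 xor 67 = ee
byte 11: (5a xor 0b) xor 7b = 51 xor 7b = 2a
byte 12: (27 xor bd) xor 20 = 9a xor 20 = ba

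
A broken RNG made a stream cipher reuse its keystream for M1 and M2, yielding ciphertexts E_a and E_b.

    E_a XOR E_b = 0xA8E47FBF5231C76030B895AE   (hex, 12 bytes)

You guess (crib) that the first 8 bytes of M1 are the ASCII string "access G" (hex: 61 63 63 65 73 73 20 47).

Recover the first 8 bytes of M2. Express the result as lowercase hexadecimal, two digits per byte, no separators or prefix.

c9871cda2142e727

Since E_a ⊕ E_b = M1 ⊕ M2, XORing with the guessed M1 bytes yields the corresponding M2 bytes: M2 = (E_a ⊕ E_b) ⊕ M1.
a8 XOR 61 = c9
e4 XOR 63 = 87
7f XOR 63 = 1c
bf XOR 65 = da
52 XOR 73 = 21
31 XOR 73 = 42
c7 XOR 20 = e7
60 XOR 47 = 27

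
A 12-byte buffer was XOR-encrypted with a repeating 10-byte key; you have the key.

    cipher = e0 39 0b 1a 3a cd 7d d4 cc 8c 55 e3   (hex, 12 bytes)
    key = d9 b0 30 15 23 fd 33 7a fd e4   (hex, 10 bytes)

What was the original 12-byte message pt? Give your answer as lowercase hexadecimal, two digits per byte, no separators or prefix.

The 10-byte key repeats, so the effective keystream is d9 b0 30 15 23 fd 33 7a fd e4 d9 b0.
byte 0: e0 XOR d9 = 39
byte 1: 39 XOR b0 = 89
byte 2: 0b XOR 30 = 3b
byte 3: 1a XOR 15 = 0f
byte 4: 3a XOR 23 = 19
byte 5: cd XOR fd = 30
byte 6: 7d XOR 33 = 4e
byte 7: d4 XOR 7a = ae
byte 8: cc XOR fd = 31
byte 9: 8c XOR e4 = 68
byte 10: 55 XOR d9 = 8c
byte 11: e3 XOR b0 = 53

39893b0f19304eae31688c53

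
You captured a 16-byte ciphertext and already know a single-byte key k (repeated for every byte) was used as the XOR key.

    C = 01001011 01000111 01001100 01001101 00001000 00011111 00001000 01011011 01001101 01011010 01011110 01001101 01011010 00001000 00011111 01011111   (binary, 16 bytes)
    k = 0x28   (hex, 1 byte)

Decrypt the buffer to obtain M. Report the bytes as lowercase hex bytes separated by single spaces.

The 1-byte key repeats, so the effective keystream is 28 28 28 28 28 28 28 28 28 28 28 28 28 28 28 28.
byte 0:  75 ⊕  40 =  99
byte 1:  71 ⊕  40 = 111
byte 2:  76 ⊕  40 = 100
byte 3:  77 ⊕  40 = 101
byte 4:   8 ⊕  40 =  32
byte 5:  31 ⊕  40 =  55
byte 6:   8 ⊕  40 =  32
byte 7:  91 ⊕  40 = 115
byte 8:  77 ⊕  40 = 101
byte 9:  90 ⊕  40 = 114
byte 10:  94 ⊕  40 = 118
byte 11:  77 ⊕  40 = 101
byte 12:  90 ⊕  40 = 114
byte 13:   8 ⊕  40 =  32
byte 14:  31 ⊕  40 =  55
byte 15:  95 ⊕  40 = 119

63 6f 64 65 20 37 20 73 65 72 76 65 72 20 37 77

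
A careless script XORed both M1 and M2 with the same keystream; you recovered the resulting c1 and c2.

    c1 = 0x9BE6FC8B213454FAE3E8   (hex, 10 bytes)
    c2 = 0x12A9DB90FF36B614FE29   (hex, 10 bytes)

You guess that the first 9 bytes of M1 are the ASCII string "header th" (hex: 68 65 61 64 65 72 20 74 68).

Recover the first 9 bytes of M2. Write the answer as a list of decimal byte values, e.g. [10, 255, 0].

First, c1 ⊕ c2 = (M1 ⊕ K) ⊕ (M2 ⊕ K) = M1 ⊕ M2, so the key drops out. Then M2 = (M1 ⊕ M2) ⊕ M1 over the first 9 bytes.
byte 0: (9b xor 12) xor 68 = 89 xor 68 = e1
byte 1: (e6 xor a9) xor 65 = 4f xor 65 = 2a
byte 2: (fc xor db) xor 61 = 27 xor 61 = 46
byte 3: (8b xor 90) xor 64 = 1b xor 64 = 7f
byte 4: (21 xor ff) xor 65 = de xor 65 = bb
byte 5: (34 xor 36) xor 72 = 02 xor 72 = 70
byte 6: (54 xor b6) xor 20 = e2 xor 20 = c2
byte 7: (fa xor 14) xor 74 = ee xor 74 = 9a
byte 8: (e3 xor fe) xor 68 = 1d xor 68 = 75

[225, 42, 70, 127, 187, 112, 194, 154, 117]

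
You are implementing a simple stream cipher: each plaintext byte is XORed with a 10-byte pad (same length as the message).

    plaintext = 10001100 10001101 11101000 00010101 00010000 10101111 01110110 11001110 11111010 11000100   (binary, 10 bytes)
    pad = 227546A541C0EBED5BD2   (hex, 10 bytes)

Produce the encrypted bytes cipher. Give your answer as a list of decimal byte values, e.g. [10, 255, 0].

[174, 248, 174, 176, 81, 111, 157, 35, 161, 22]

XOR is its own inverse, so applying the key byte-wise gives the result directly.
byte 0: 8c ^ 22 = ae
byte 1: 8d ^ 75 = f8
byte 2: e8 ^ 46 = ae
byte 3: 15 ^ a5 = b0
byte 4: 10 ^ 41 = 51
byte 5: af ^ c0 = 6f
byte 6: 76 ^ eb = 9d
byte 7: ce ^ ed = 23
byte 8: fa ^ 5b = a1
byte 9: c4 ^ d2 = 16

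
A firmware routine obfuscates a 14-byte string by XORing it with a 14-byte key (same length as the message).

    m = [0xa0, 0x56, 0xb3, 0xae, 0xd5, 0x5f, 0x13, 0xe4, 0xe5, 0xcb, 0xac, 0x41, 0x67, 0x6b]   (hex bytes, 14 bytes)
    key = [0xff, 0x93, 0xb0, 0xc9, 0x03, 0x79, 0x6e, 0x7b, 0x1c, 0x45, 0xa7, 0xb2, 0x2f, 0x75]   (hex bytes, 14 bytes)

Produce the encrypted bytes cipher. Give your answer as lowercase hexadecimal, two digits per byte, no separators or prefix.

5fc50367d6267d9ff98e0bf3481e

byte 0: a0 XOR ff = 5f
byte 1: 56 XOR 93 = c5
byte 2: b3 XOR b0 = 03
byte 3: ae XOR c9 = 67
byte 4: d5 XOR 03 = d6
byte 5: 5f XOR 79 = 26
byte 6: 13 XOR 6e = 7d
byte 7: e4 XOR 7b = 9f
byte 8: e5 XOR 1c = f9
byte 9: cb XOR 45 = 8e
byte 10: ac XOR a7 = 0b
byte 11: 41 XOR b2 = f3
byte 12: 67 XOR 2f = 48
byte 13: 6b XOR 75 = 1e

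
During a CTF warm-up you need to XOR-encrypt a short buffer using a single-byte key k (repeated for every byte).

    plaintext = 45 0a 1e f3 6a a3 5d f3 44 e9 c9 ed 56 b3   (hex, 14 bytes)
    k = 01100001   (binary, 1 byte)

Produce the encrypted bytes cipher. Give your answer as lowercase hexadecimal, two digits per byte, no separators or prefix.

246b7f920bc23c922588a88c37d2

The 1-byte key repeats, so the effective keystream is 61 61 61 61 61 61 61 61 61 61 61 61 61 61.
byte 0: 01000101 ⊕ 01100001 = 00100100
byte 1: 00001010 ⊕ 01100001 = 01101011
byte 2: 00011110 ⊕ 01100001 = 01111111
byte 3: 11110011 ⊕ 01100001 = 10010010
byte 4: 01101010 ⊕ 01100001 = 00001011
byte 5: 10100011 ⊕ 01100001 = 11000010
byte 6: 01011101 ⊕ 01100001 = 00111100
byte 7: 11110011 ⊕ 01100001 = 10010010
byte 8: 01000100 ⊕ 01100001 = 00100101
byte 9: 11101001 ⊕ 01100001 = 10001000
byte 10: 11001001 ⊕ 01100001 = 10101000
byte 11: 11101101 ⊕ 01100001 = 10001100
byte 12: 01010110 ⊕ 01100001 = 00110111
byte 13: 10110011 ⊕ 01100001 = 11010010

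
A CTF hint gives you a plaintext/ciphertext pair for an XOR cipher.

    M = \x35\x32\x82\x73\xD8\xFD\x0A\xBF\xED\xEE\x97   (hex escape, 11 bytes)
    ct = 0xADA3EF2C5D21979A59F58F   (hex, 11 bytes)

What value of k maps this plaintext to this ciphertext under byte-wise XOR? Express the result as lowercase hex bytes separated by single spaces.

Since ct = M ⊕ k, XORing both sides with M gives k = M ⊕ ct.
byte 0: 35 XOR ad = 98
byte 1: 32 XOR a3 = 91
byte 2: 82 XOR ef = 6d
byte 3: 73 XOR 2c = 5f
byte 4: d8 XOR 5d = 85
byte 5: fd XOR 21 = dc
byte 6: 0a XOR 97 = 9d
byte 7: bf XOR 9a = 25
byte 8: ed XOR 59 = b4
byte 9: ee XOR f5 = 1b
byte 10: 97 XOR 8f = 18

98 91 6d 5f 85 dc 9d 25 b4 1b 18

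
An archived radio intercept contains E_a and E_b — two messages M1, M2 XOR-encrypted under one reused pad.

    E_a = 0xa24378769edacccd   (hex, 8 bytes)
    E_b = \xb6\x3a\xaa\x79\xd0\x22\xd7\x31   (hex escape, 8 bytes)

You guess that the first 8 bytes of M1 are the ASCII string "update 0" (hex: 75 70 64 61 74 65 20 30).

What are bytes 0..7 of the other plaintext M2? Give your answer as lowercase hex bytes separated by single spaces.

First, E_a ⊕ E_b = (M1 ⊕ K) ⊕ (M2 ⊕ K) = M1 ⊕ M2, so the key drops out. Then M2 = (M1 ⊕ M2) ⊕ M1 over the first 8 bytes.
byte 0: (a2 ^ b6) ^ 75 = 14 ^ 75 = 61
byte 1: (43 ^ 3a) ^ 70 = 79 ^ 70 = 09
byte 2: (78 ^ aa) ^ 64 = d2 ^ 64 = b6
byte 3: (76 ^ 79) ^ 61 = 0f ^ 61 = 6e
byte 4: (9e ^ d0) ^ 74 = 4e ^ 74 = 3a
byte 5: (da ^ 22) ^ 65 = f8 ^ 65 = 9d
byte 6: (cc ^ d7) ^ 20 = 1b ^ 20 = 3b
byte 7: (cd ^ 31) ^ 30 = fc ^ 30 = cc

61 09 b6 6e 3a 9d 3b cc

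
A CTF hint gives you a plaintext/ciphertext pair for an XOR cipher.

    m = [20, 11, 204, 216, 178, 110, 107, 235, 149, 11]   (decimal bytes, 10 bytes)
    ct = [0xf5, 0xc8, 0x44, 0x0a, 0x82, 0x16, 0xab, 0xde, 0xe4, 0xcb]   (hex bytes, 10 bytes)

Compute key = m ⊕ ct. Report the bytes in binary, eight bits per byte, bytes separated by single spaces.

11100001 11000011 10001000 11010010 00110000 01111000 11000000 00110101 01110001 11000000

Since ct = m ⊕ key, XORing both sides with m gives key = m ⊕ ct.
byte 0:  20 xor 245 = 225
byte 1:  11 xor 200 = 195
byte 2: 204 xor  68 = 136
byte 3: 216 xor  10 = 210
byte 4: 178 xor 130 =  48
byte 5: 110 xor  22 = 120
byte 6: 107 xor 171 = 192
byte 7: 235 xor 222 =  53
byte 8: 149 xor 228 = 113
byte 9:  11 xor 203 = 192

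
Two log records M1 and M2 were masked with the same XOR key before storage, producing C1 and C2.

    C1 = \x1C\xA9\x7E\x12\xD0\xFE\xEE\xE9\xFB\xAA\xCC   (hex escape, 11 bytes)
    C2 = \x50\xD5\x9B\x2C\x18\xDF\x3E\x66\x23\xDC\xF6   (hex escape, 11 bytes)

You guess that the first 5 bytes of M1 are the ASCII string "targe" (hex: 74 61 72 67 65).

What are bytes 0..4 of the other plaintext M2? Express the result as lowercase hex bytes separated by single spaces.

38 1d 97 59 ad

First, C1 ⊕ C2 = (M1 ⊕ K) ⊕ (M2 ⊕ K) = M1 ⊕ M2, so the key drops out. Then M2 = (M1 ⊕ M2) ⊕ M1 over the first 5 bytes.
byte 0: (1c XOR 50) XOR 74 = 4c XOR 74 = 38
byte 1: (a9 XOR d5) XOR 61 = 7c XOR 61 = 1d
byte 2: (7e XOR 9b) XOR 72 = e5 XOR 72 = 97
byte 3: (12 XOR 2c) XOR 67 = 3e XOR 67 = 59
byte 4: (d0 XOR 18) XOR 65 = c8 XOR 65 = ad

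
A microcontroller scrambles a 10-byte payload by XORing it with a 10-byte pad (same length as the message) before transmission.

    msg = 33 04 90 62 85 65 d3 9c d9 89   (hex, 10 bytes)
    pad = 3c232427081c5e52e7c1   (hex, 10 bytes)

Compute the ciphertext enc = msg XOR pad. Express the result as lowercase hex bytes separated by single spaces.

0f 27 b4 45 8d 79 8d ce 3e 48

byte 0: 33 XOR 3c = 0f
byte 1: 04 XOR 23 = 27
byte 2: 90 XOR 24 = b4
byte 3: 62 XOR 27 = 45
byte 4: 85 XOR 08 = 8d
byte 5: 65 XOR 1c = 79
byte 6: d3 XOR 5e = 8d
byte 7: 9c XOR 52 = ce
byte 8: d9 XOR e7 = 3e
byte 9: 89 XOR c1 = 48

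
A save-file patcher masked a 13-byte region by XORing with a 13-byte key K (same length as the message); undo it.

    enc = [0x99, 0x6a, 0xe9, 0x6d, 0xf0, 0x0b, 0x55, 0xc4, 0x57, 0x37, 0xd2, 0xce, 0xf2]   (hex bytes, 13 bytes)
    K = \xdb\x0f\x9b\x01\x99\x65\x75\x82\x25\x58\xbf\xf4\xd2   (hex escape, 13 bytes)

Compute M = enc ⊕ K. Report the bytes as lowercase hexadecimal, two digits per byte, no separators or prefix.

99 ^ db = 42
6a ^ 0f = 65
e9 ^ 9b = 72
6d ^ 01 = 6c
f0 ^ 99 = 69
0b ^ 65 = 6e
55 ^ 75 = 20
c4 ^ 82 = 46
57 ^ 25 = 72
37 ^ 58 = 6f
d2 ^ bf = 6d
ce ^ f4 = 3a
f2 ^ d2 = 20

4265726c696e2046726f6d3a20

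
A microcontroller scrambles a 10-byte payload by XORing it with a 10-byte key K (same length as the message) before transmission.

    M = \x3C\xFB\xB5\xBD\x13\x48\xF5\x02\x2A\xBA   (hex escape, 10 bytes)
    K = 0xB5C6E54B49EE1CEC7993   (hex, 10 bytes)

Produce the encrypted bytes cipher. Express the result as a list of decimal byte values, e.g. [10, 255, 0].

[137, 61, 80, 246, 90, 166, 233, 238, 83, 41]

byte 0: 3c ^ b5 = 89
byte 1: fb ^ c6 = 3d
byte 2: b5 ^ e5 = 50
byte 3: bd ^ 4b = f6
byte 4: 13 ^ 49 = 5a
byte 5: 48 ^ ee = a6
byte 6: f5 ^ 1c = e9
byte 7: 02 ^ ec = ee
byte 8: 2a ^ 79 = 53
byte 9: ba ^ 93 = 29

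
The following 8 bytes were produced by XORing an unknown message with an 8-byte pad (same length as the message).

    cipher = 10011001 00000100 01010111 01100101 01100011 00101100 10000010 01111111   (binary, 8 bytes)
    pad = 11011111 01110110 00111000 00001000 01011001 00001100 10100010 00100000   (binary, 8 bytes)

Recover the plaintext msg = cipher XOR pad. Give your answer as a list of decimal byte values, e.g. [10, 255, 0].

99 XOR df = 46
04 XOR 76 = 72
57 XOR 38 = 6f
65 XOR 08 = 6d
63 XOR 59 = 3a
2c XOR 0c = 20
82 XOR a2 = 20
7f XOR 20 = 5f

[70, 114, 111, 109, 58, 32, 32, 95]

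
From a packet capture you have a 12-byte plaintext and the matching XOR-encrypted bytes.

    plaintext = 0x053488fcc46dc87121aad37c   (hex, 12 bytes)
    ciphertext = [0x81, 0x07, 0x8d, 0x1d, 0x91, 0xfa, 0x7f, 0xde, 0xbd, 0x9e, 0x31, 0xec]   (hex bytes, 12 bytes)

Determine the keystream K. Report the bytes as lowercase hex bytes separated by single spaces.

Since ciphertext = plaintext ⊕ K, XORing both sides with plaintext gives K = plaintext ⊕ ciphertext.
byte 0: 05 xor 81 = 84
byte 1: 34 xor 07 = 33
byte 2: 88 xor 8d = 05
byte 3: fc xor 1d = e1
byte 4: c4 xor 91 = 55
byte 5: 6d xor fa = 97
byte 6: c8 xor 7f = b7
byte 7: 71 xor de = af
byte 8: 21 xor bd = 9c
byte 9: aa xor 9e = 34
byte 10: d3 xor 31 = e2
byte 11: 7c xor ec = 90

84 33 05 e1 55 97 b7 af 9c 34 e2 90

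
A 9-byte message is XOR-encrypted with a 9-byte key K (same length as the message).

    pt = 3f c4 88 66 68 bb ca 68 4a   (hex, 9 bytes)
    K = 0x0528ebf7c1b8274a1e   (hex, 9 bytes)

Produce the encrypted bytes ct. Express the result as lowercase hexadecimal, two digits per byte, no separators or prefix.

3f ⊕ 05 = 3a
c4 ⊕ 28 = ec
88 ⊕ eb = 63
66 ⊕ f7 = 91
68 ⊕ c1 = a9
bb ⊕ b8 = 03
ca ⊕ 27 = ed
68 ⊕ 4a = 22
4a ⊕ 1e = 54

3aec6391a903ed2254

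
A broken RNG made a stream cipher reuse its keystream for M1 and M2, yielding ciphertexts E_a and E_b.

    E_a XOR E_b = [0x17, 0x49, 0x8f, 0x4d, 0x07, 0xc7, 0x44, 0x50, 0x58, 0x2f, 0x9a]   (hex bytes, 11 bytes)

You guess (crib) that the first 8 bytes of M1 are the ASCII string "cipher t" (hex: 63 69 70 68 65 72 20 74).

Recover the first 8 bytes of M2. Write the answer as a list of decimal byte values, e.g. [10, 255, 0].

Since E_a ⊕ E_b = M1 ⊕ M2, XORing with the guessed M1 bytes yields the corresponding M2 bytes: M2 = (E_a ⊕ E_b) ⊕ M1.
00010111 xor 01100011 = 01110100
01001001 xor 01101001 = 00100000
10001111 xor 01110000 = 11111111
01001101 xor 01101000 = 00100101
00000111 xor 01100101 = 01100010
11000111 xor 01110010 = 10110101
01000100 xor 00100000 = 01100100
01010000 xor 01110100 = 00100100

[116, 32, 255, 37, 98, 181, 100, 36]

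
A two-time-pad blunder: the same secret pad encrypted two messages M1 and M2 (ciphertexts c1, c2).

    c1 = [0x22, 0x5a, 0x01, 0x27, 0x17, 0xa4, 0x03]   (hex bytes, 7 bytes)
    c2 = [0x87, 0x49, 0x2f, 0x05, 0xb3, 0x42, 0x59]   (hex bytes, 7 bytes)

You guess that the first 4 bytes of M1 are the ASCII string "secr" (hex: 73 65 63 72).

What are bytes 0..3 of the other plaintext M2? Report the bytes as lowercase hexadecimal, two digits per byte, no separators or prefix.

First, c1 ⊕ c2 = (M1 ⊕ K) ⊕ (M2 ⊕ K) = M1 ⊕ M2, so the key drops out. Then M2 = (M1 ⊕ M2) ⊕ M1 over the first 4 bytes.
byte 0: (22 xor 87) xor 73 = a5 xor 73 = d6
byte 1: (5a xor 49) xor 65 = 13 xor 65 = 76
byte 2: (01 xor 2f) xor 63 = 2e xor 63 = 4d
byte 3: (27 xor 05) xor 72 = 22 xor 72 = 50

d6764d50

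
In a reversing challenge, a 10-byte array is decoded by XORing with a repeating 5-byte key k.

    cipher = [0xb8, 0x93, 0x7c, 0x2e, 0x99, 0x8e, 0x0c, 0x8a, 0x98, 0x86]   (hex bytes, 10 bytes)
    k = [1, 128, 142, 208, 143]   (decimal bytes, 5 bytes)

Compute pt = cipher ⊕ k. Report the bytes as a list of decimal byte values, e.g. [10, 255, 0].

[185, 19, 242, 254, 22, 143, 140, 4, 72, 9]

The 5-byte key repeats, so the effective keystream is 01 80 8e d0 8f 01 80 8e d0 8f.
byte 0: b8 ⊕ 01 = b9
byte 1: 93 ⊕ 80 = 13
byte 2: 7c ⊕ 8e = f2
byte 3: 2e ⊕ d0 = fe
byte 4: 99 ⊕ 8f = 16
byte 5: 8e ⊕ 01 = 8f
byte 6: 0c ⊕ 80 = 8c
byte 7: 8a ⊕ 8e = 04
byte 8: 98 ⊕ d0 = 48
byte 9: 86 ⊕ 8f = 09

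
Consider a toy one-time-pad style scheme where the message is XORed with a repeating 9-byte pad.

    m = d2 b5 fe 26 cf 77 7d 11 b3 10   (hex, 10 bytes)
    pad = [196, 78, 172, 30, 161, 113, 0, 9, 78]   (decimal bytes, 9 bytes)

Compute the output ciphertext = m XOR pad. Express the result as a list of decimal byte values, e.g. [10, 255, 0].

The 9-byte key repeats, so the effective keystream is c4 4e ac 1e a1 71 00 09 4e c4.
byte 0: d2 ⊕ c4 = 16
byte 1: b5 ⊕ 4e = fb
byte 2: fe ⊕ ac = 52
byte 3: 26 ⊕ 1e = 38
byte 4: cf ⊕ a1 = 6e
byte 5: 77 ⊕ 71 = 06
byte 6: 7d ⊕ 00 = 7d
byte 7: 11 ⊕ 09 = 18
byte 8: b3 ⊕ 4e = fd
byte 9: 10 ⊕ c4 = d4

[22, 251, 82, 56, 110, 6, 125, 24, 253, 212]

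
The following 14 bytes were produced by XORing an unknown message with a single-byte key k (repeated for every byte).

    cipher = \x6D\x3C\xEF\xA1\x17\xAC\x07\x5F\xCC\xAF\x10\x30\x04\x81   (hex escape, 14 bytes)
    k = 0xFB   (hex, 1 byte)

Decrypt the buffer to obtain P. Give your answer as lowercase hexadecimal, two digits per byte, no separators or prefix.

96c7145aec57fca43754ebcbff7a

The 1-byte key repeats, so the effective keystream is fb fb fb fb fb fb fb fb fb fb fb fb fb fb.
byte 0: 01101101 XOR 11111011 = 10010110
byte 1: 00111100 XOR 11111011 = 11000111
byte 2: 11101111 XOR 11111011 = 00010100
byte 3: 10100001 XOR 11111011 = 01011010
byte 4: 00010111 XOR 11111011 = 11101100
byte 5: 10101100 XOR 11111011 = 01010111
byte 6: 00000111 XOR 11111011 = 11111100
byte 7: 01011111 XOR 11111011 = 10100100
byte 8: 11001100 XOR 11111011 = 00110111
byte 9: 10101111 XOR 11111011 = 01010100
byte 10: 00010000 XOR 11111011 = 11101011
byte 11: 00110000 XOR 11111011 = 11001011
byte 12: 00000100 XOR 11111011 = 11111111
byte 13: 10000001 XOR 11111011 = 01111010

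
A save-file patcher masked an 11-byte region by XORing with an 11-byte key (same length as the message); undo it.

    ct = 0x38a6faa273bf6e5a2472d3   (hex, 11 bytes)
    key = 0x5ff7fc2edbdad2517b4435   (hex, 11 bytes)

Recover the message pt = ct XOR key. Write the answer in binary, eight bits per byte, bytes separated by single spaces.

01100111 01010001 00000110 10001100 10101000 01100101 10111100 00001011 01011111 00110110 11100110

38 XOR 5f = 67
a6 XOR f7 = 51
fa XOR fc = 06
a2 XOR 2e = 8c
73 XOR db = a8
bf XOR da = 65
6e XOR d2 = bc
5a XOR 51 = 0b
24 XOR 7b = 5f
72 XOR 44 = 36
d3 XOR 35 = e6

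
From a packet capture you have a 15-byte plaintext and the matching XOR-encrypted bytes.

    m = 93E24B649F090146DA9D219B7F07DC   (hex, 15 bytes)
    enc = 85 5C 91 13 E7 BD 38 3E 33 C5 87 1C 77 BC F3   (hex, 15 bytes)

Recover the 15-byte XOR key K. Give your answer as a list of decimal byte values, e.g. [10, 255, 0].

Since enc = m ⊕ K, XORing both sides with m gives K = m ⊕ enc.
93 ⊕ 85 = 16
e2 ⊕ 5c = be
4b ⊕ 91 = da
64 ⊕ 13 = 77
9f ⊕ e7 = 78
09 ⊕ bd = b4
01 ⊕ 38 = 39
46 ⊕ 3e = 78
da ⊕ 33 = e9
9d ⊕ c5 = 58
21 ⊕ 87 = a6
9b ⊕ 1c = 87
7f ⊕ 77 = 08
07 ⊕ bc = bb
dc ⊕ f3 = 2f

[22, 190, 218, 119, 120, 180, 57, 120, 233, 88, 166, 135, 8, 187, 47]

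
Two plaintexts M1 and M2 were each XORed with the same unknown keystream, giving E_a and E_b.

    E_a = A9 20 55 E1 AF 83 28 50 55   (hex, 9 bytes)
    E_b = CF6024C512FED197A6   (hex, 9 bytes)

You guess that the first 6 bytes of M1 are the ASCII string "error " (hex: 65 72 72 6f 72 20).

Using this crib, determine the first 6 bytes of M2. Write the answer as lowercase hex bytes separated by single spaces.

03 32 03 4b cf 5d

First, E_a ⊕ E_b = (M1 ⊕ K) ⊕ (M2 ⊕ K) = M1 ⊕ M2, so the key drops out. Then M2 = (M1 ⊕ M2) ⊕ M1 over the first 6 bytes.
byte 0: (a9 xor cf) xor 65 = 66 xor 65 = 03
byte 1: (20 xor 60) xor 72 = 40 xor 72 = 32
byte 2: (55 xor 24) xor 72 = 71 xor 72 = 03
byte 3: (e1 xor c5) xor 6f = 24 xor 6f = 4b
byte 4: (af xor 12) xor 72 = bd xor 72 = cf
byte 5: (83 xor fe) xor 20 = 7d xor 20 = 5d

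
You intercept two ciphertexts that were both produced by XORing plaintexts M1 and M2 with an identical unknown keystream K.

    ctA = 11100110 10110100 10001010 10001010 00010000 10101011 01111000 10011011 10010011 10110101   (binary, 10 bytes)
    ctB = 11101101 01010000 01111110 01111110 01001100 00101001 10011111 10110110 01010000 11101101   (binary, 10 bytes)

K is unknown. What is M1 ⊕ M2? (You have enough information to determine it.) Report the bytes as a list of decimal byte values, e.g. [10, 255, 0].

ctA ⊕ ctB = (M1 ⊕ K) ⊕ (M2 ⊕ K) = M1 ⊕ M2 — the shared key cancels under XOR.
byte 0: 230 ⊕ 237 =  11
byte 1: 180 ⊕  80 = 228
byte 2: 138 ⊕ 126 = 244
byte 3: 138 ⊕ 126 = 244
byte 4:  16 ⊕  76 =  92
byte 5: 171 ⊕  41 = 130
byte 6: 120 ⊕ 159 = 231
byte 7: 155 ⊕ 182 =  45
byte 8: 147 ⊕  80 = 195
byte 9: 181 ⊕ 237 =  88

[11, 228, 244, 244, 92, 130, 231, 45, 195, 88]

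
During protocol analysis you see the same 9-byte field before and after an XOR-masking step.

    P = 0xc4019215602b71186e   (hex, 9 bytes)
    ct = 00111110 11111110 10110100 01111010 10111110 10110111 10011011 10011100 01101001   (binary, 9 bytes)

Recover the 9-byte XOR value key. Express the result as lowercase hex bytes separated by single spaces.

fa ff 26 6f de 9c ea 84 07

Since ct = P ⊕ key, XORing both sides with P gives key = P ⊕ ct.
c4 ^ 3e = fa
01 ^ fe = ff
92 ^ b4 = 26
15 ^ 7a = 6f
60 ^ be = de
2b ^ b7 = 9c
71 ^ 9b = ea
18 ^ 9c = 84
6e ^ 69 = 07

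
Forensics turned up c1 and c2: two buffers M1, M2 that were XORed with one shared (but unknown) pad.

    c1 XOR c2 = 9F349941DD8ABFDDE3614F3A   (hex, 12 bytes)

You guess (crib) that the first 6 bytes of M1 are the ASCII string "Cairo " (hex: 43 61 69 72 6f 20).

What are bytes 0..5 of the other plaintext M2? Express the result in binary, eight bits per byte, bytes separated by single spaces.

Since c1 ⊕ c2 = M1 ⊕ M2, XORing with the guessed M1 bytes yields the corresponding M2 bytes: M2 = (c1 ⊕ c2) ⊕ M1.
byte 0: 9f xor 43 = dc
byte 1: 34 xor 61 = 55
byte 2: 99 xor 69 = f0
byte 3: 41 xor 72 = 33
byte 4: dd xor 6f = b2
byte 5: 8a xor 20 = aa

11011100 01010101 11110000 00110011 10110010 10101010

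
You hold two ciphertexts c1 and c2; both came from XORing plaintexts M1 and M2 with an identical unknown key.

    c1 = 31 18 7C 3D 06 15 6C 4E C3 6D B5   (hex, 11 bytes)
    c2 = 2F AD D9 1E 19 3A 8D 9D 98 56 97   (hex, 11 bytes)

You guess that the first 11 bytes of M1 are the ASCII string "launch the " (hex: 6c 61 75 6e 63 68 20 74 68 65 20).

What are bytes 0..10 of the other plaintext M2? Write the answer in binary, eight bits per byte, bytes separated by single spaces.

01110010 11010100 11010000 01001101 01111100 01000111 11000001 10100111 00110011 01011110 00000010

First, c1 ⊕ c2 = (M1 ⊕ K) ⊕ (M2 ⊕ K) = M1 ⊕ M2, so the key drops out. Then M2 = (M1 ⊕ M2) ⊕ M1 over the first 11 bytes.
byte 0: (31 ^ 2f) ^ 6c = 1e ^ 6c = 72
byte 1: (18 ^ ad) ^ 61 = b5 ^ 61 = d4
byte 2: (7c ^ d9) ^ 75 = a5 ^ 75 = d0
byte 3: (3d ^ 1e) ^ 6e = 23 ^ 6e = 4d
byte 4: (06 ^ 19) ^ 63 = 1f ^ 63 = 7c
byte 5: (15 ^ 3a) ^ 68 = 2f ^ 68 = 47
byte 6: (6c ^ 8d) ^ 20 = e1 ^ 20 = c1
byte 7: (4e ^ 9d) ^ 74 = d3 ^ 74 = a7
byte 8: (c3 ^ 98) ^ 68 = 5b ^ 68 = 33
byte 9: (6d ^ 56) ^ 65 = 3b ^ 65 = 5e
byte 10: (b5 ^ 97) ^ 20 = 22 ^ 20 = 02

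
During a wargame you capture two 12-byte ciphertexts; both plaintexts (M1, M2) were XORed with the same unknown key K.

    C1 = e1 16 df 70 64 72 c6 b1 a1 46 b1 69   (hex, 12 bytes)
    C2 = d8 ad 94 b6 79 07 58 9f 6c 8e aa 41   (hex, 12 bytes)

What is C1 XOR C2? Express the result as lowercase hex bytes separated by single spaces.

39 bb 4b c6 1d 75 9e 2e cd c8 1b 28

C1 ⊕ C2 = (M1 ⊕ K) ⊕ (M2 ⊕ K) = M1 ⊕ M2 — the shared key cancels under XOR.
byte 0: e1 xor d8 = 39
byte 1: 16 xor ad = bb
byte 2: df xor 94 = 4b
byte 3: 70 xor b6 = c6
byte 4: 64 xor 79 = 1d
byte 5: 72 xor 07 = 75
byte 6: c6 xor 58 = 9e
byte 7: b1 xor 9f = 2e
byte 8: a1 xor 6c = cd
byte 9: 46 xor 8e = c8
byte 10: b1 xor aa = 1b
byte 11: 69 xor 41 = 28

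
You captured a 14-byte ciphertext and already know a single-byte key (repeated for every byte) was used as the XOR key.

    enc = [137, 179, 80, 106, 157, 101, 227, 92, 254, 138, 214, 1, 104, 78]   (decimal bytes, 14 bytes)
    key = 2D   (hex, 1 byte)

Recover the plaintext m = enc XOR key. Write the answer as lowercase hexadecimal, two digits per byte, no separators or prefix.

The 1-byte key repeats, so the effective keystream is 2d 2d 2d 2d 2d 2d 2d 2d 2d 2d 2d 2d 2d 2d.
byte 0: 10001001 ⊕ 00101101 = 10100100
byte 1: 10110011 ⊕ 00101101 = 10011110
byte 2: 01010000 ⊕ 00101101 = 01111101
byte 3: 01101010 ⊕ 00101101 = 01000111
byte 4: 10011101 ⊕ 00101101 = 10110000
byte 5: 01100101 ⊕ 00101101 = 01001000
byte 6: 11100011 ⊕ 00101101 = 11001110
byte 7: 01011100 ⊕ 00101101 = 01110001
byte 8: 11111110 ⊕ 00101101 = 11010011
byte 9: 10001010 ⊕ 00101101 = 10100111
byte 10: 11010110 ⊕ 00101101 = 11111011
byte 11: 00000001 ⊕ 00101101 = 00101100
byte 12: 01101000 ⊕ 00101101 = 01000101
byte 13: 01001110 ⊕ 00101101 = 01100011

a49e7d47b048ce71d3a7fb2c4563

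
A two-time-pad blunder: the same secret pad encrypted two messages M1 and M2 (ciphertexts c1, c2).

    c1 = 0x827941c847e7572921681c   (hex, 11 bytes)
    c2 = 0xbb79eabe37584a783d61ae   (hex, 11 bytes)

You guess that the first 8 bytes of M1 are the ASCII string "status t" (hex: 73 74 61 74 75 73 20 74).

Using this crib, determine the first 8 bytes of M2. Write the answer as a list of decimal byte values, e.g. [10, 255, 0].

First, c1 ⊕ c2 = (M1 ⊕ K) ⊕ (M2 ⊕ K) = M1 ⊕ M2, so the key drops out. Then M2 = (M1 ⊕ M2) ⊕ M1 over the first 8 bytes.
byte 0: (82 xor bb) xor 73 = 39 xor 73 = 4a
byte 1: (79 xor 79) xor 74 = 00 xor 74 = 74
byte 2: (41 xor ea) xor 61 = ab xor 61 = ca
byte 3: (c8 xor be) xor 74 = 76 xor 74 = 02
byte 4: (47 xor 37) xor 75 = 70 xor 75 = 05
byte 5: (e7 xor 58) xor 73 = bf xor 73 = cc
byte 6: (57 xor 4a) xor 20 = 1d xor 20 = 3d
byte 7: (29 xor 78) xor 74 = 51 xor 74 = 25

[74, 116, 202, 2, 5, 204, 61, 37]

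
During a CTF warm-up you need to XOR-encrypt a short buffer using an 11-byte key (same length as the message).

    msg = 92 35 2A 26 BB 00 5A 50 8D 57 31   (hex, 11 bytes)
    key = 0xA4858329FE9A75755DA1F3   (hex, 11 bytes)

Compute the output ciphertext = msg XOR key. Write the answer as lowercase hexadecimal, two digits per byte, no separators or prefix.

36b0a90f459a2f25d0f6c2

XOR is its own inverse, so applying the key byte-wise gives the result directly.
92 xor a4 = 36
35 xor 85 = b0
2a xor 83 = a9
26 xor 29 = 0f
bb xor fe = 45
00 xor 9a = 9a
5a xor 75 = 2f
50 xor 75 = 25
8d xor 5d = d0
57 xor a1 = f6
31 xor f3 = c2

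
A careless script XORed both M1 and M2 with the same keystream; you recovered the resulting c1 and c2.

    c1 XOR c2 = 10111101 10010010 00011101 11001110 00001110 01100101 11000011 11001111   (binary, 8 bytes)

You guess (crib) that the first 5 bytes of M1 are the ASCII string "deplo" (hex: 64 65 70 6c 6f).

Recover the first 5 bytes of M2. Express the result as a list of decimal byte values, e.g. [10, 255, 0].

[217, 247, 109, 162, 97]

Since c1 ⊕ c2 = M1 ⊕ M2, XORing with the guessed M1 bytes yields the corresponding M2 bytes: M2 = (c1 ⊕ c2) ⊕ M1.
10111101 XOR 01100100 = 11011001
10010010 XOR 01100101 = 11110111
00011101 XOR 01110000 = 01101101
11001110 XOR 01101100 = 10100010
00001110 XOR 01101111 = 01100001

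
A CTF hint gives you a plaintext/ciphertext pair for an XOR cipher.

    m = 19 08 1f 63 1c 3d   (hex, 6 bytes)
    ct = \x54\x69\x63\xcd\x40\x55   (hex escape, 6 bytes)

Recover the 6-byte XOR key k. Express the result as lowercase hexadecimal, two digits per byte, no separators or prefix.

4d617cae5c68

Since ct = m ⊕ k, XORing both sides with m gives k = m ⊕ ct.
00011001 xor 01010100 = 01001101
00001000 xor 01101001 = 01100001
00011111 xor 01100011 = 01111100
01100011 xor 11001101 = 10101110
00011100 xor 01000000 = 01011100
00111101 xor 01010101 = 01101000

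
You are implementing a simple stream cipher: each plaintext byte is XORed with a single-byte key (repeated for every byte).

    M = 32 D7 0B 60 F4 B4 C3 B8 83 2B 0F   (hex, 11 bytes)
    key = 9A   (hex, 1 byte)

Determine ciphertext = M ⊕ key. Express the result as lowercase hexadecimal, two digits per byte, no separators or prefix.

a84d91fa6e2e592219b195

The 1-byte key repeats, so the effective keystream is 9a 9a 9a 9a 9a 9a 9a 9a 9a 9a 9a.
byte 0: 32 xor 9a = a8
byte 1: d7 xor 9a = 4d
byte 2: 0b xor 9a = 91
byte 3: 60 xor 9a = fa
byte 4: f4 xor 9a = 6e
byte 5: b4 xor 9a = 2e
byte 6: c3 xor 9a = 59
byte 7: b8 xor 9a = 22
byte 8: 83 xor 9a = 19
byte 9: 2b xor 9a = b1
byte 10: 0f xor 9a = 95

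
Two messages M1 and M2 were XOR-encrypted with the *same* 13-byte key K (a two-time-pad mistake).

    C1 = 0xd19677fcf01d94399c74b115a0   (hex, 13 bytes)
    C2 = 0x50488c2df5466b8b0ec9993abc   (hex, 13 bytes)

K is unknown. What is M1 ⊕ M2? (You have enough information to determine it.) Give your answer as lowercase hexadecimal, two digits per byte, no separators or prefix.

81defbd1055bffb292bd282f1c

C1 ⊕ C2 = (M1 ⊕ K) ⊕ (M2 ⊕ K) = M1 ⊕ M2 — the shared key cancels under XOR.
d1 XOR 50 = 81
96 XOR 48 = de
77 XOR 8c = fb
fc XOR 2d = d1
f0 XOR f5 = 05
1d XOR 46 = 5b
94 XOR 6b = ff
39 XOR 8b = b2
9c XOR 0e = 92
74 XOR c9 = bd
b1 XOR 99 = 28
15 XOR 3a = 2f
a0 XOR bc = 1c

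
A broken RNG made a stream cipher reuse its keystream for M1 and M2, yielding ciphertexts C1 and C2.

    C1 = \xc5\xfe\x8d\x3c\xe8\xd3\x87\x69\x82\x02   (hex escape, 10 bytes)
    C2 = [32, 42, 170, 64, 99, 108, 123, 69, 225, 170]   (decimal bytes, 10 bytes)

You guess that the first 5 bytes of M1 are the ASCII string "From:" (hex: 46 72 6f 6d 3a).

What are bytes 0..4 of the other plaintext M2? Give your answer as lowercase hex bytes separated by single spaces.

First, C1 ⊕ C2 = (M1 ⊕ K) ⊕ (M2 ⊕ K) = M1 ⊕ M2, so the key drops out. Then M2 = (M1 ⊕ M2) ⊕ M1 over the first 5 bytes.
byte 0: (c5 ⊕ 20) ⊕ 46 = e5 ⊕ 46 = a3
byte 1: (fe ⊕ 2a) ⊕ 72 = d4 ⊕ 72 = a6
byte 2: (8d ⊕ aa) ⊕ 6f = 27 ⊕ 6f = 48
byte 3: (3c ⊕ 40) ⊕ 6d = 7c ⊕ 6d = 11
byte 4: (e8 ⊕ 63) ⊕ 3a = 8b ⊕ 3a = b1

a3 a6 48 11 b1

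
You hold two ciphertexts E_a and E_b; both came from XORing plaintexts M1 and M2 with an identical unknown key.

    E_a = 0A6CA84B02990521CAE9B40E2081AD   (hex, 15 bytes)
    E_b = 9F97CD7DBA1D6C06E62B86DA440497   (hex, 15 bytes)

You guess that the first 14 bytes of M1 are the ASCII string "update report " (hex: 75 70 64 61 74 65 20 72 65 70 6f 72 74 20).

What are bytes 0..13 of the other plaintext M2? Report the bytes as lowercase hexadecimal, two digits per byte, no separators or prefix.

First, E_a ⊕ E_b = (M1 ⊕ K) ⊕ (M2 ⊕ K) = M1 ⊕ M2, so the key drops out. Then M2 = (M1 ⊕ M2) ⊕ M1 over the first 14 bytes.
byte 0: (0a XOR 9f) XOR 75 = 95 XOR 75 = e0
byte 1: (6c XOR 97) XOR 70 = fb XOR 70 = 8b
byte 2: (a8 XOR cd) XOR 64 = 65 XOR 64 = 01
byte 3: (4b XOR 7d) XOR 61 = 36 XOR 61 = 57
byte 4: (02 XOR ba) XOR 74 = b8 XOR 74 = cc
byte 5: (99 XOR 1d) XOR 65 = 84 XOR 65 = e1
byte 6: (05 XOR 6c) XOR 20 = 69 XOR 20 = 49
byte 7: (21 XOR 06) XOR 72 = 27 XOR 72 = 55
byte 8: (ca XOR e6) XOR 65 = 2c XOR 65 = 49
byte 9: (e9 XOR 2b) XOR 70 = c2 XOR 70 = b2
byte 10: (b4 XOR 86) XOR 6f = 32 XOR 6f = 5d
byte 11: (0e XOR da) XOR 72 = d4 XOR 72 = a6
byte 12: (20 XOR 44) XOR 74 = 64 XOR 74 = 10
byte 13: (81 XOR 04) XOR 20 = 85 XOR 20 = a5

e08b0157cce1495549b25da610a5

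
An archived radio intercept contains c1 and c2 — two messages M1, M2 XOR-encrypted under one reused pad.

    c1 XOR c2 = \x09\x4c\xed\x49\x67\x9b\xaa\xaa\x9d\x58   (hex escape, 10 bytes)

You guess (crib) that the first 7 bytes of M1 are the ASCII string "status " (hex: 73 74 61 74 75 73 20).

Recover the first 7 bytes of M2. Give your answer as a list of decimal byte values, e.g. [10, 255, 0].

Since c1 ⊕ c2 = M1 ⊕ M2, XORing with the guessed M1 bytes yields the corresponding M2 bytes: M2 = (c1 ⊕ c2) ⊕ M1.
byte 0: 09 xor 73 = 7a
byte 1: 4c xor 74 = 38
byte 2: ed xor 61 = 8c
byte 3: 49 xor 74 = 3d
byte 4: 67 xor 75 = 12
byte 5: 9b xor 73 = e8
byte 6: aa xor 20 = 8a

[122, 56, 140, 61, 18, 232, 138]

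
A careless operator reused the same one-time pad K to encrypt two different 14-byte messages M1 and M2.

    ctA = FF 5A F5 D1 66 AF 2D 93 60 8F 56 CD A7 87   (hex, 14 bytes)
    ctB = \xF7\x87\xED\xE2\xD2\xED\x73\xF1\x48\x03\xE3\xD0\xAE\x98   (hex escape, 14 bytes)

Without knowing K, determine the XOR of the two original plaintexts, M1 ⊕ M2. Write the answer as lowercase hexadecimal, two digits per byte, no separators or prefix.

ctA ⊕ ctB = (M1 ⊕ K) ⊕ (M2 ⊕ K) = M1 ⊕ M2 — the shared key cancels under XOR.
ff ⊕ f7 = 08
5a ⊕ 87 = dd
f5 ⊕ ed = 18
d1 ⊕ e2 = 33
66 ⊕ d2 = b4
af ⊕ ed = 42
2d ⊕ 73 = 5e
93 ⊕ f1 = 62
60 ⊕ 48 = 28
8f ⊕ 03 = 8c
56 ⊕ e3 = b5
cd ⊕ d0 = 1d
a7 ⊕ ae = 09
87 ⊕ 98 = 1f

08dd1833b4425e62288cb51d091f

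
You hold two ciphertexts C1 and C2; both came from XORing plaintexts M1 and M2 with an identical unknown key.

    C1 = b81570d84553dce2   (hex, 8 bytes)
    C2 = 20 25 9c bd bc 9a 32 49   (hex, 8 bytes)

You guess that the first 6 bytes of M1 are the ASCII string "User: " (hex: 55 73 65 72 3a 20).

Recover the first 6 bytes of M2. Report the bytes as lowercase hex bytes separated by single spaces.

First, C1 ⊕ C2 = (M1 ⊕ K) ⊕ (M2 ⊕ K) = M1 ⊕ M2, so the key drops out. Then M2 = (M1 ⊕ M2) ⊕ M1 over the first 6 bytes.
byte 0: (b8 ^ 20) ^ 55 = 98 ^ 55 = cd
byte 1: (15 ^ 25) ^ 73 = 30 ^ 73 = 43
byte 2: (70 ^ 9c) ^ 65 = ec ^ 65 = 89
byte 3: (d8 ^ bd) ^ 72 = 65 ^ 72 = 17
byte 4: (45 ^ bc) ^ 3a = f9 ^ 3a = c3
byte 5: (53 ^ 9a) ^ 20 = c9 ^ 20 = e9

cd 43 89 17 c3 e9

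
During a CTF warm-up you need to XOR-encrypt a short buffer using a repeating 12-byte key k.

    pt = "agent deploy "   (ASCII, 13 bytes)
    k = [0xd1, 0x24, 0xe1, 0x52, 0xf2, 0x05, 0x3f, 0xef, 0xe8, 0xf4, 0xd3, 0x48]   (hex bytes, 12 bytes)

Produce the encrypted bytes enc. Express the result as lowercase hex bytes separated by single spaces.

The 12-byte key repeats, so the effective keystream is d1 24 e1 52 f2 05 3f ef e8 f4 d3 48 d1.
byte 0: 61 ^ d1 = b0
byte 1: 67 ^ 24 = 43
byte 2: 65 ^ e1 = 84
byte 3: 6e ^ 52 = 3c
byte 4: 74 ^ f2 = 86
byte 5: 20 ^ 05 = 25
byte 6: 64 ^ 3f = 5b
byte 7: 65 ^ ef = 8a
byte 8: 70 ^ e8 = 98
byte 9: 6c ^ f4 = 98
byte 10: 6f ^ d3 = bc
byte 11: 79 ^ 48 = 31
byte 12: 20 ^ d1 = f1

b0 43 84 3c 86 25 5b 8a 98 98 bc 31 f1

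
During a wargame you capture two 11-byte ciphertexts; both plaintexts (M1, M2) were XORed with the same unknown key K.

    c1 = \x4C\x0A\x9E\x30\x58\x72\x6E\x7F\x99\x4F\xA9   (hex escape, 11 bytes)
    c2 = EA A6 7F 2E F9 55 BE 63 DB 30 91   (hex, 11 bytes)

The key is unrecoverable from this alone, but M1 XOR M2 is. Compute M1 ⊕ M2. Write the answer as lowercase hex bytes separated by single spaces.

c1 ⊕ c2 = (M1 ⊕ K) ⊕ (M2 ⊕ K) = M1 ⊕ M2 — the shared key cancels under XOR.
byte 0: 4c ⊕ ea = a6
byte 1: 0a ⊕ a6 = ac
byte 2: 9e ⊕ 7f = e1
byte 3: 30 ⊕ 2e = 1e
byte 4: 58 ⊕ f9 = a1
byte 5: 72 ⊕ 55 = 27
byte 6: 6e ⊕ be = d0
byte 7: 7f ⊕ 63 = 1c
byte 8: 99 ⊕ db = 42
byte 9: 4f ⊕ 30 = 7f
byte 10: a9 ⊕ 91 = 38

a6 ac e1 1e a1 27 d0 1c 42 7f 38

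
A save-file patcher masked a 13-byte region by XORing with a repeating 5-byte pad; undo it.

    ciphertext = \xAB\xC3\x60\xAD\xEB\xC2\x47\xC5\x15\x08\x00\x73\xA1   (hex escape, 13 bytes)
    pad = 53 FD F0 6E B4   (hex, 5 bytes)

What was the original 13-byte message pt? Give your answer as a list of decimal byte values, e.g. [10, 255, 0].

The 5-byte key repeats, so the effective keystream is 53 fd f0 6e b4 53 fd f0 6e b4 53 fd f0.
byte 0: ab xor 53 = f8
byte 1: c3 xor fd = 3e
byte 2: 60 xor f0 = 90
byte 3: ad xor 6e = c3
byte 4: eb xor b4 = 5f
byte 5: c2 xor 53 = 91
byte 6: 47 xor fd = ba
byte 7: c5 xor f0 = 35
byte 8: 15 xor 6e = 7b
byte 9: 08 xor b4 = bc
byte 10: 00 xor 53 = 53
byte 11: 73 xor fd = 8e
byte 12: a1 xor f0 = 51

[248, 62, 144, 195, 95, 145, 186, 53, 123, 188, 83, 142, 81]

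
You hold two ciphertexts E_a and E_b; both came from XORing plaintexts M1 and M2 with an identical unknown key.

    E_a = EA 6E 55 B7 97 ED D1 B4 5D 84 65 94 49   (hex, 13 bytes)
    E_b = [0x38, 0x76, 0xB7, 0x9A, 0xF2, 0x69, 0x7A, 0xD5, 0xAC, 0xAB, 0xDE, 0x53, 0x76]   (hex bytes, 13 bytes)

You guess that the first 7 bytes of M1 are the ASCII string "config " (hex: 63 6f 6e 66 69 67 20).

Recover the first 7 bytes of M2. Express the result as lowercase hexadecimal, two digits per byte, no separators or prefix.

First, E_a ⊕ E_b = (M1 ⊕ K) ⊕ (M2 ⊕ K) = M1 ⊕ M2, so the key drops out. Then M2 = (M1 ⊕ M2) ⊕ M1 over the first 7 bytes.
byte 0: (ea ⊕ 38) ⊕ 63 = d2 ⊕ 63 = b1
byte 1: (6e ⊕ 76) ⊕ 6f = 18 ⊕ 6f = 77
byte 2: (55 ⊕ b7) ⊕ 6e = e2 ⊕ 6e = 8c
byte 3: (b7 ⊕ 9a) ⊕ 66 = 2d ⊕ 66 = 4b
byte 4: (97 ⊕ f2) ⊕ 69 = 65 ⊕ 69 = 0c
byte 5: (ed ⊕ 69) ⊕ 67 = 84 ⊕ 67 = e3
byte 6: (d1 ⊕ 7a) ⊕ 20 = ab ⊕ 20 = 8b

b1778c4b0ce38b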